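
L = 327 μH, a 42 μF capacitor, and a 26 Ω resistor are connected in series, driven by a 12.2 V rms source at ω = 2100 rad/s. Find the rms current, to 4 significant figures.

434.2 mA

X_L = ωL = 0.6867 Ω
X_C = 1/(ωC) = 11.34 Ω
Net reactance X = X_L − X_C = -10.65 Ω
Z = 26.00 − j10.65 Ω
|Z| = √(26.00² + 10.65²) = 28.10 Ω
I = V/|Z| = 12.2/28.10 = 434.2 mA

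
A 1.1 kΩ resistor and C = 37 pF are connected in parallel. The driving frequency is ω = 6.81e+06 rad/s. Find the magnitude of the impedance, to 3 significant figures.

1060 Ω

X_C = 1/(ωC) = 3970 Ω
Parallel: admittances add. Y = 1/R + jωC
Y = (0.000909 + j0.000252) S
|Y| = 0.000943 S → |Z| = 1/|Y| = 1060 Ω, ∠Z = −∠Y = -15.5°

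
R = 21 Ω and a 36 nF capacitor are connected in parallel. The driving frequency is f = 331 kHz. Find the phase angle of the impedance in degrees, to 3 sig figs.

ω = 2πf = 2.08e+06 rad/s
X_C = 1/(ωC) = 13.4 Ω
Parallel: admittances add. Y = 1/R + jωC
Y = (0.0476 + j0.0749) S
|Y| = 0.0887 S → |Z| = 1/|Y| = 11.3 Ω, ∠Z = −∠Y = -57.5°

-57.5°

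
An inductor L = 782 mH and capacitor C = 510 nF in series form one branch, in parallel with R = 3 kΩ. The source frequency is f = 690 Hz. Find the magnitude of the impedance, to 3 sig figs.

2100 Ω

ω = 2πf = 4335 rad/s
X_L = ωL = 3390 Ω
X_C = 1/(ωC) = 452 Ω
Branch 1: Z₁ = R = 3000 Ω
Branch 2 (series LC): Z₂ = j(X_L − X_C) = j2940 Ω
Parallel: Z = Z₁Z₂/(Z₁+Z₂), |Z| = 2100 Ω, ∠Z = 45.6°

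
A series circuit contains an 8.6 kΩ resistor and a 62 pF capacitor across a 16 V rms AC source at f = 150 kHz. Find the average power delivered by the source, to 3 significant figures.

ω = 2πf = 942500 rad/s
X_C = 1/(ωC) = 17100 Ω
Z = 8600 − j17100 Ω
|Z| = √(8600² + 17100²) = 19200 Ω
∠Z = arctan(-17100/8600) = -63.3°
I = V/|Z| = 835 μA
P = VI cos φ = 16 × 0.000835 × cos(-63.3°) = 6.00 mW

6.00 mW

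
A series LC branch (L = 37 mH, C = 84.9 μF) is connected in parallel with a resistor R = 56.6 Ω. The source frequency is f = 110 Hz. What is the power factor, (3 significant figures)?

0.149

ω = 2πf = 691.2 rad/s
X_L = ωL = 25.6 Ω
X_C = 1/(ωC) = 17.0 Ω
Branch 1: Z₁ = R = 56.6 Ω
Branch 2 (series LC): Z₂ = j(X_L − X_C) = j8.53 Ω
Parallel: Z = Z₁Z₂/(Z₁+Z₂), |Z| = 8.44 Ω, ∠Z = 81.4°
cos φ = cos(81.4°) = 0.149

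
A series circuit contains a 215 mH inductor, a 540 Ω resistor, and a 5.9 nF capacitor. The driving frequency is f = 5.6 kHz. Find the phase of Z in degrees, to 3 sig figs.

ω = 2πf = 35190 rad/s
X_L = ωL = 7560 Ω
X_C = 1/(ωC) = 4820 Ω
Net reactance X = X_L − X_C = 2750 Ω
Z = 540 + j2750 Ω
|Z| = √(540² + 2750²) = 2800 Ω
∠Z = arctan(2750/540) = 78.9°

78.9°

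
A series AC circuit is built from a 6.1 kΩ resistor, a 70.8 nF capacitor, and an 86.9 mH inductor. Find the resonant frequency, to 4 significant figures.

2.029 kHz

ω₀ = 1/√(LC) = 1/√(0.0869 × 7.08e-08) = 12750 rad/s
f₀ = ω₀/(2π) = 2.029 kHz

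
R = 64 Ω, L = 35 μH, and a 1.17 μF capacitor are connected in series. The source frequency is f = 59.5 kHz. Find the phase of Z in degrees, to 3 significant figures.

9.58°

ω = 2πf = 373800 rad/s
X_L = ωL = 13.1 Ω
X_C = 1/(ωC) = 2.29 Ω
Net reactance X = X_L − X_C = 10.8 Ω
Z = 64.0 + j10.8 Ω
|Z| = √(64.0² + 10.8²) = 64.9 Ω
∠Z = arctan(10.8/64.0) = 9.58°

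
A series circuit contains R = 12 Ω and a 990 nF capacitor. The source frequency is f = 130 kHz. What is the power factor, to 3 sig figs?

ω = 2πf = 816800 rad/s
X_C = 1/(ωC) = 1.24 Ω
Z = 12.0 − j1.24 Ω
|Z| = √(12.0² + 1.24²) = 12.1 Ω
∠Z = arctan(-1.24/12.0) = -5.88°
cos φ = cos(-5.88°) = 0.995

0.995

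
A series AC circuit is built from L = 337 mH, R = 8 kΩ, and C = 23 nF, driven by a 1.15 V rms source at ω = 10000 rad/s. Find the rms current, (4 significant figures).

X_L = ωL = 3370 Ω
X_C = 1/(ωC) = 4348 Ω
Net reactance X = X_L − X_C = -977.8 Ω
Z = 8000 − j977.8 Ω
|Z| = √(8000² + 977.8²) = 8060 Ω
I = V/|Z| = 1.15/8060 = 142.7 μA

142.7 μA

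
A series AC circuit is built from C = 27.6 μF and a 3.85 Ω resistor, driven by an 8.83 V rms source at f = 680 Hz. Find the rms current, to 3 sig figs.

ω = 2πf = 4273 rad/s
X_C = 1/(ωC) = 8.48 Ω
Z = 3.85 − j8.48 Ω
|Z| = √(3.85² + 8.48²) = 9.31 Ω
I = V/|Z| = 8.83/9.31 = 948 mA

948 mA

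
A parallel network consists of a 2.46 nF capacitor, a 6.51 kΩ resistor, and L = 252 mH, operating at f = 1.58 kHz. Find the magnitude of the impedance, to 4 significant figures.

2466 Ω

ω = 2πf = 9927 rad/s
X_L = ωL = 2502 Ω
X_C = 1/(ωC) = 40950 Ω
Parallel: admittances add. Y = 1/R + 1/(jωL) + jωC
Y = (0.0001536 − j0.0003753) S
|Y| = 0.0004055 S → |Z| = 1/|Y| = 2466 Ω, ∠Z = −∠Y = 67.74°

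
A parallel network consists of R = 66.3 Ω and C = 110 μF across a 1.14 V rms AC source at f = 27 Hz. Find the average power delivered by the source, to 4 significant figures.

ω = 2πf = 169.6 rad/s
X_C = 1/(ωC) = 53.59 Ω
Parallel: admittances add. Y = 1/R + jωC
Y = (0.01508 + j0.01866) S
|Y| = 0.02399 S → |Z| = 1/|Y| = 41.68 Ω, ∠Z = −∠Y = -51.05°
I = V/|Z| = 27.35 mA
P = VI cos φ = 1.14 × 0.02735 × cos(-51.05°) = 19.60 mW

19.60 mW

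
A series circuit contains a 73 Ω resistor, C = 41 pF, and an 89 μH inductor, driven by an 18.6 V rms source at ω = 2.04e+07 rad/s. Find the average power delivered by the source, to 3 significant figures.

X_L = ωL = 1820 Ω
X_C = 1/(ωC) = 1200 Ω
Net reactance X = X_L − X_C = 620 Ω
Z = 73.0 + j620 Ω
|Z| = √(73.0² + 620²) = 624 Ω
∠Z = arctan(620/73.0) = 83.3°
I = V/|Z| = 29.8 mA
P = VI cos φ = 18.6 × 0.0298 × cos(83.3°) = 64.8 mW

64.8 mW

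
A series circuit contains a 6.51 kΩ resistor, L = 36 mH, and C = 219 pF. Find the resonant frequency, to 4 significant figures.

ω₀ = 1/√(LC) = 1/√(0.036 × 2.19e-10) = 356100 rad/s
f₀ = ω₀/(2π) = 56.68 kHz

56.68 kHz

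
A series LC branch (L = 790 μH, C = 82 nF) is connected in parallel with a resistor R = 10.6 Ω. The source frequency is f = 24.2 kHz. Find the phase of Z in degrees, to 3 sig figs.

14.9°

ω = 2πf = 152100 rad/s
X_L = ωL = 120 Ω
X_C = 1/(ωC) = 80.2 Ω
Branch 1: Z₁ = R = 10.6 Ω
Branch 2 (series LC): Z₂ = j(X_L − X_C) = j39.9 Ω
Parallel: Z = Z₁Z₂/(Z₁+Z₂), |Z| = 10.2 Ω, ∠Z = 14.9°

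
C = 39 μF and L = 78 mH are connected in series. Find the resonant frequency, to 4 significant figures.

ω₀ = 1/√(LC) = 1/√(0.078 × 3.9e-05) = 573.4 rad/s
f₀ = ω₀/(2π) = 91.25 Hz

91.25 Hz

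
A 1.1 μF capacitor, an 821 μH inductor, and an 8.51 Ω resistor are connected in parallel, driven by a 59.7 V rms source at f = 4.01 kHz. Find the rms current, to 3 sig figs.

7.12 A

ω = 2πf = 25200 rad/s
X_L = ωL = 20.7 Ω
X_C = 1/(ωC) = 36.1 Ω
Parallel: admittances add. Y = 1/R + 1/(jωL) + jωC
Y = (0.118 − j0.0206) S
|Y| = 0.119 S → |Z| = 1/|Y| = 8.38 Ω, ∠Z = −∠Y = 9.96°
I = V/|Z| = 59.7/8.38 = 7.12 A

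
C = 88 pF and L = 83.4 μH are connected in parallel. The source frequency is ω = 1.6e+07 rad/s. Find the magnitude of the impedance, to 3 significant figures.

1520 Ω

X_L = ωL = 1330 Ω
X_C = 1/(ωC) = 710 Ω
Parallel: admittances add. Y = 1/(jωL) + jωC
Y = (0 + j0.000659) S
|Y| = 0.000659 S → |Z| = 1/|Y| = 1520 Ω, ∠Z = −∠Y = -90.0°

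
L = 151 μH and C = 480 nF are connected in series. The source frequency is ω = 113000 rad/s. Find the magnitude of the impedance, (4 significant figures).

X_L = ωL = 17.06 Ω
X_C = 1/(ωC) = 18.44 Ω
Net reactance X = X_L − X_C = -1.374 Ω
Z = − j1.374 Ω
|Z| = √(0² + 1.374²) = 1.374 Ω

1.374 Ω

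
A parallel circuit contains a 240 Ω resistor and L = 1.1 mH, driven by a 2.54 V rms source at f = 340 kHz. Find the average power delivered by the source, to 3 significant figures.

ω = 2πf = 2.136e+06 rad/s
X_L = ωL = 2350 Ω
Parallel: admittances add. Y = 1/R + 1/(jωL)
Y = (0.00417 − j0.000426) S
|Y| = 0.00419 S → |Z| = 1/|Y| = 239 Ω, ∠Z = −∠Y = 5.83°
I = V/|Z| = 10.6 mA
P = VI cos φ = 2.54 × 0.0106 × cos(5.83°) = 26.9 mW

26.9 mW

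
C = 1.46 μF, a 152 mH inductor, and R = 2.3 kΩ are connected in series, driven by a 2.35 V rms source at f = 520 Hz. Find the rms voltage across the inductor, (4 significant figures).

ω = 2πf = 3267 rad/s
X_L = ωL = 496.6 Ω
X_C = 1/(ωC) = 209.6 Ω
Net reactance X = X_L − X_C = 287.0 Ω
Z = 2300 + j287.0 Ω
|Z| = √(2300² + 287.0²) = 2318 Ω
I = V/|Z| = 1.014 mA
V_L = I·|Z_L| = 0.001014 × 496.6 = 0.5035 V

0.5035 V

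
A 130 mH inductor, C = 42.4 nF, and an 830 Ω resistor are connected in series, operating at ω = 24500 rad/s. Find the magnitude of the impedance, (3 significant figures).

X_L = ωL = 3180 Ω
X_C = 1/(ωC) = 963 Ω
Net reactance X = X_L − X_C = 2220 Ω
Z = 830 + j2220 Ω
|Z| = √(830² + 2220²) = 2370 Ω

2370 Ω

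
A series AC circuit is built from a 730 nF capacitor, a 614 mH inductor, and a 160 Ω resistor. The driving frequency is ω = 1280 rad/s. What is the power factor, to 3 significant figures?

X_L = ωL = 786 Ω
X_C = 1/(ωC) = 1070 Ω
Net reactance X = X_L − X_C = -284 Ω
Z = 160 − j284 Ω
|Z| = √(160² + 284²) = 326 Ω
∠Z = arctan(-284/160) = -60.6°
cos φ = cos(-60.6°) = 0.490

0.490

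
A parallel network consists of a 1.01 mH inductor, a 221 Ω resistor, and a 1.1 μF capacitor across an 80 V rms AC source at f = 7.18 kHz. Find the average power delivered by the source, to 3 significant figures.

29.0 W

ω = 2πf = 45110 rad/s
X_L = ωL = 45.6 Ω
X_C = 1/(ωC) = 20.2 Ω
Parallel: admittances add. Y = 1/R + 1/(jωL) + jωC
Y = (0.00452 + j0.0277) S
|Y| = 0.0280 S → |Z| = 1/|Y| = 35.7 Ω, ∠Z = −∠Y = -80.7°
I = V/|Z| = 2.24 A
P = VI cos φ = 80 × 2.24 × cos(-80.7°) = 29.0 W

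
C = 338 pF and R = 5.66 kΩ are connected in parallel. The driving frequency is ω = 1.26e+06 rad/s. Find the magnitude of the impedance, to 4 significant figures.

2169 Ω

X_C = 1/(ωC) = 2348 Ω
Parallel: admittances add. Y = 1/R + jωC
Y = (0.0001767 + j0.0004259) S
|Y| = 0.0004611 S → |Z| = 1/|Y| = 2169 Ω, ∠Z = −∠Y = -67.47°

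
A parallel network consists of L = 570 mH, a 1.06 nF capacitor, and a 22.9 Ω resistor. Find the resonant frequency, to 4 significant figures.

ω₀ = 1/√(LC) = 1/√(0.57 × 1.06e-09) = 40680 rad/s
f₀ = ω₀/(2π) = 6.475 kHz

6.475 kHz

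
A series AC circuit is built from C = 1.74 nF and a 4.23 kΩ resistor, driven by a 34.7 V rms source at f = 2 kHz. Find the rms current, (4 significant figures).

ω = 2πf = 12570 rad/s
X_C = 1/(ωC) = 45730 Ω
Z = 4230 − j45730 Ω
|Z| = √(4230² + 45730²) = 45930 Ω
I = V/|Z| = 34.7/45930 = 755.5 μA

755.5 μA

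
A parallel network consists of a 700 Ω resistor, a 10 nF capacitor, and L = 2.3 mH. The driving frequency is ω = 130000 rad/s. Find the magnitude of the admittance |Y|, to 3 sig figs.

2.49 mS

X_L = ωL = 299 Ω
X_C = 1/(ωC) = 769 Ω
Parallel: admittances add. Y = 1/R + 1/(jωL) + jωC
Y = (0.00143 − j0.00204) S
|Y| = 0.00249 S → |Z| = 1/|Y| = 401 Ω, ∠Z = −∠Y = 55.1°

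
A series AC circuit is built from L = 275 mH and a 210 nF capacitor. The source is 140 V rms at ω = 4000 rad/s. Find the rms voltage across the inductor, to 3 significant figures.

X_L = ωL = 1100 Ω
X_C = 1/(ωC) = 1190 Ω
Net reactance X = X_L − X_C = -90.5 Ω
Z = − j90.5 Ω
|Z| = √(0² + 90.5²) = 90.5 Ω
I = V/|Z| = 1.55 A
V_L = I·|Z_L| = 1.55 × 1100 = 1700 V

1700 V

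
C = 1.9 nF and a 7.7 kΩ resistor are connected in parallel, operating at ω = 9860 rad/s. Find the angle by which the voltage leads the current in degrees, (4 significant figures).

-8.208°

X_C = 1/(ωC) = 53380 Ω
Parallel: admittances add. Y = 1/R + jωC
Y = (0.0001299 + j1.873e-05) S
|Y| = 0.0001312 S → |Z| = 1/|Y| = 7621 Ω, ∠Z = −∠Y = -8.208°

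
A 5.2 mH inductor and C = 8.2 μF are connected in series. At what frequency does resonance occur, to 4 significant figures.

770.7 Hz

ω₀ = 1/√(LC) = 1/√(0.0052 × 8.2e-06) = 4843 rad/s
f₀ = ω₀/(2π) = 770.7 Hz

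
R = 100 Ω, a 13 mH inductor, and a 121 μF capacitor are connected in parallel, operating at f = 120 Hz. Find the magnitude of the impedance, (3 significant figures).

68.0 Ω

ω = 2πf = 754.0 rad/s
X_L = ωL = 9.80 Ω
X_C = 1/(ωC) = 11.0 Ω
Parallel: admittances add. Y = 1/R + 1/(jωL) + jωC
Y = (0.0100 − j0.0108) S
|Y| = 0.0147 S → |Z| = 1/|Y| = 68.0 Ω, ∠Z = −∠Y = 47.2°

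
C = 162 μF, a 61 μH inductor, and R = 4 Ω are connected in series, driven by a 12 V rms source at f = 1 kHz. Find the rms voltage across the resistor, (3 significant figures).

11.9 V

ω = 2πf = 6283 rad/s
X_L = ωL = 0.383 Ω
X_C = 1/(ωC) = 0.982 Ω
Net reactance X = X_L − X_C = -0.599 Ω
Z = 4.00 − j0.599 Ω
|Z| = √(4.00² + 0.599²) = 4.04 Ω
I = V/|Z| = 2.97 A
V_R = I·|Z_R| = 2.97 × 4.00 = 11.9 V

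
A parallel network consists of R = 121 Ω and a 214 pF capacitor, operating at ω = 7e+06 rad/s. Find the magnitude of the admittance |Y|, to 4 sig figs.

8.399 mS

X_C = 1/(ωC) = 667.6 Ω
Parallel: admittances add. Y = 1/R + jωC
Y = (0.008264 + j0.001498) S
|Y| = 0.008399 S → |Z| = 1/|Y| = 119.1 Ω, ∠Z = −∠Y = -10.27°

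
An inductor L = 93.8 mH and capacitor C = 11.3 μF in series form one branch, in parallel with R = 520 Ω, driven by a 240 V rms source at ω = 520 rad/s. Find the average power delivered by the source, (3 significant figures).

111 W

X_L = ωL = 48.8 Ω
X_C = 1/(ωC) = 170 Ω
Branch 1: Z₁ = R = 520 Ω
Branch 2 (series LC): Z₂ = j(X_L − X_C) = −j121 Ω
Parallel: Z = Z₁Z₂/(Z₁+Z₂), |Z| = 118 Ω, ∠Z = -76.9°
I = V/|Z| = 2.03 A
P = VI cos φ = 240 × 2.03 × cos(-76.9°) = 111 W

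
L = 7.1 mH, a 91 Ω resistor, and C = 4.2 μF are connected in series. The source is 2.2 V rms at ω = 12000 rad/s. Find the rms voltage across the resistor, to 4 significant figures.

1.787 V

X_L = ωL = 85.20 Ω
X_C = 1/(ωC) = 19.84 Ω
Net reactance X = X_L − X_C = 65.36 Ω
Z = 91.00 + j65.36 Ω
|Z| = √(91.00² + 65.36²) = 112.0 Ω
I = V/|Z| = 19.64 mA
V_R = I·|Z_R| = 0.01964 × 91.00 = 1.787 V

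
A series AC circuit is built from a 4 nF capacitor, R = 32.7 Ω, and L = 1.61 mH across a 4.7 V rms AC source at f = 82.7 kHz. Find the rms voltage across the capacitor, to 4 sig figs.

6.335 V

ω = 2πf = 519600 rad/s
X_L = ωL = 836.6 Ω
X_C = 1/(ωC) = 481.1 Ω
Net reactance X = X_L − X_C = 355.5 Ω
Z = 32.70 + j355.5 Ω
|Z| = √(32.70² + 355.5²) = 357.0 Ω
I = V/|Z| = 13.17 mA
V_C = I·|Z_C| = 0.01317 × 481.1 = 6.335 V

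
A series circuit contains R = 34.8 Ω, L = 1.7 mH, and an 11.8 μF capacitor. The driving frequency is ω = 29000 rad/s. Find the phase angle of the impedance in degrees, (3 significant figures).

53.1°

X_L = ωL = 49.3 Ω
X_C = 1/(ωC) = 2.92 Ω
Net reactance X = X_L − X_C = 46.4 Ω
Z = 34.8 + j46.4 Ω
|Z| = √(34.8² + 46.4²) = 58.0 Ω
∠Z = arctan(46.4/34.8) = 53.1°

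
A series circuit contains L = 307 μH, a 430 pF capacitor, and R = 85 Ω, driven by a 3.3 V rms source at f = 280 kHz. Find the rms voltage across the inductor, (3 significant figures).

2.27 V

ω = 2πf = 1.759e+06 rad/s
X_L = ωL = 540 Ω
X_C = 1/(ωC) = 1320 Ω
Net reactance X = X_L − X_C = -782 Ω
Z = 85.0 − j782 Ω
|Z| = √(85.0² + 782²) = 786 Ω
I = V/|Z| = 4.20 mA
V_L = I·|Z_L| = 0.00420 × 540 = 2.27 V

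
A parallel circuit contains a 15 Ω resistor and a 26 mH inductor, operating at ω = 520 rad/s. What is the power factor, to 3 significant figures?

X_L = ωL = 13.5 Ω
Parallel: admittances add. Y = 1/R + 1/(jωL)
Y = (0.0667 − j0.0740) S
|Y| = 0.0996 S → |Z| = 1/|Y| = 10.0 Ω, ∠Z = −∠Y = 48.0°
cos φ = cos(48.0°) = 0.670

0.670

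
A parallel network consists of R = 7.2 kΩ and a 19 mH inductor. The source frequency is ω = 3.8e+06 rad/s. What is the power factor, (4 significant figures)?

X_L = ωL = 72200 Ω
Parallel: admittances add. Y = 1/R + 1/(jωL)
Y = (0.0001389 − j1.385e-05) S
|Y| = 0.0001396 S → |Z| = 1/|Y| = 7164 Ω, ∠Z = −∠Y = 5.695°
cos φ = cos(5.695°) = 0.9951

0.9951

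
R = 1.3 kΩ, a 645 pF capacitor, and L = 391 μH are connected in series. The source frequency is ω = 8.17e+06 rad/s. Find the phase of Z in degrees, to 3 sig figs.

66.6°

X_L = ωL = 3190 Ω
X_C = 1/(ωC) = 190 Ω
Net reactance X = X_L − X_C = 3000 Ω
Z = 1300 + j3000 Ω
|Z| = √(1300² + 3000²) = 3270 Ω
∠Z = arctan(3000/1300) = 66.6°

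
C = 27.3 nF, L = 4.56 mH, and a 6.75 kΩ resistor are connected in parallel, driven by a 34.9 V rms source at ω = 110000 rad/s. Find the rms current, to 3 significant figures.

35.6 mA

X_L = ωL = 502 Ω
X_C = 1/(ωC) = 333 Ω
Parallel: admittances add. Y = 1/R + 1/(jωL) + jωC
Y = (0.000148 + j0.00101) S
|Y| = 0.00102 S → |Z| = 1/|Y| = 980 Ω, ∠Z = −∠Y = -81.7°
I = V/|Z| = 34.9/980 = 35.6 mA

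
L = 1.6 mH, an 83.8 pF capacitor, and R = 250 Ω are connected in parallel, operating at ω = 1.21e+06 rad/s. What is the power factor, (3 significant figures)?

X_L = ωL = 1940 Ω
X_C = 1/(ωC) = 9860 Ω
Parallel: admittances add. Y = 1/R + 1/(jωL) + jωC
Y = (0.00400 − j0.000415) S
|Y| = 0.00402 S → |Z| = 1/|Y| = 249 Ω, ∠Z = −∠Y = 5.93°
cos φ = cos(5.93°) = 0.995

0.995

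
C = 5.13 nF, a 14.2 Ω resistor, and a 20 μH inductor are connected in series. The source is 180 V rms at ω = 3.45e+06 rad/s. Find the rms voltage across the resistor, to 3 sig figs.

135 V

X_L = ωL = 69.0 Ω
X_C = 1/(ωC) = 56.5 Ω
Net reactance X = X_L − X_C = 12.5 Ω
Z = 14.2 + j12.5 Ω
|Z| = √(14.2² + 12.5²) = 18.9 Ω
I = V/|Z| = 9.52 A
V_R = I·|Z_R| = 9.52 × 14.2 = 135 V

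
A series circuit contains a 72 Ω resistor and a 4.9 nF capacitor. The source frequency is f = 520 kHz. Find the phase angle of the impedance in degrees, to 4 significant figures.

ω = 2πf = 3.267e+06 rad/s
X_C = 1/(ωC) = 62.46 Ω
Z = 72.00 − j62.46 Ω
|Z| = √(72.00² + 62.46²) = 95.32 Ω
∠Z = arctan(-62.46/72.00) = -40.94°

-40.94°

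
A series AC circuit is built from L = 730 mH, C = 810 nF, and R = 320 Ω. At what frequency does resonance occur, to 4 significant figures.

ω₀ = 1/√(LC) = 1/√(0.73 × 8.1e-07) = 1300 rad/s
f₀ = ω₀/(2π) = 207.0 Hz

207.0 Hz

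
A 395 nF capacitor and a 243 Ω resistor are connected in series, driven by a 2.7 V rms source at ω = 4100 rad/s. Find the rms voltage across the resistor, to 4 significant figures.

X_C = 1/(ωC) = 617.5 Ω
Z = 243.0 − j617.5 Ω
|Z| = √(243.0² + 617.5²) = 663.6 Ω
I = V/|Z| = 4.069 mA
V_R = I·|Z_R| = 0.004069 × 243.0 = 0.9887 V

0.9887 V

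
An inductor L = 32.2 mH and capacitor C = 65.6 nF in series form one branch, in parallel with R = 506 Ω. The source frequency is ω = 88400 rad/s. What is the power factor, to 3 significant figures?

0.983

X_L = ωL = 2850 Ω
X_C = 1/(ωC) = 172 Ω
Branch 1: Z₁ = R = 506 Ω
Branch 2 (series LC): Z₂ = j(X_L − X_C) = j2670 Ω
Parallel: Z = Z₁Z₂/(Z₁+Z₂), |Z| = 497 Ω, ∠Z = 10.7°
cos φ = cos(10.7°) = 0.983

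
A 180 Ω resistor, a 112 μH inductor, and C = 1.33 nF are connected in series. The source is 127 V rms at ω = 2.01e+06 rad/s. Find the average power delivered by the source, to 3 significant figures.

X_L = ωL = 225 Ω
X_C = 1/(ωC) = 374 Ω
Net reactance X = X_L − X_C = -149 Ω
Z = 180 − j149 Ω
|Z| = √(180² + 149²) = 234 Ω
∠Z = arctan(-149/180) = -39.6°
I = V/|Z| = 544 mA
P = VI cos φ = 127 × 0.544 × cos(-39.6°) = 53.2 W

53.2 W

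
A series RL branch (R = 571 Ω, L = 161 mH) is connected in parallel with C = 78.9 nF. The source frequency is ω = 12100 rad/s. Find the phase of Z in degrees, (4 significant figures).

X_L = ωL = 1948 Ω
X_C = 1/(ωC) = 1047 Ω
Branch 1 (R+jX_L): Z₁ = 571.0 + j1948 Ω, |Z₁| = 2030 Ω
Branch 2 (−jX_C): Z₂ = −j1047 Ω
Parallel: Z = Z₁Z₂/(Z₁+Z₂), |Z| = 1994 Ω, ∠Z = -73.96°

-73.96°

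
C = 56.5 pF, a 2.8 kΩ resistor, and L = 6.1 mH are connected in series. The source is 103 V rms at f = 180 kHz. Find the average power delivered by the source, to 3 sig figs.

ω = 2πf = 1.131e+06 rad/s
X_L = ωL = 6900 Ω
X_C = 1/(ωC) = 15600 Ω
Net reactance X = X_L − X_C = -8750 Ω
Z = 2800 − j8750 Ω
|Z| = √(2800² + 8750²) = 9190 Ω
∠Z = arctan(-8750/2800) = -72.3°
I = V/|Z| = 11.2 mA
P = VI cos φ = 103 × 0.0112 × cos(-72.3°) = 352 mW

352 mW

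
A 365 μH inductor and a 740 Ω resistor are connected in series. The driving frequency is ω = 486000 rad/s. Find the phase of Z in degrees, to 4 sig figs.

X_L = ωL = 177.4 Ω
Z = 740.0 + j177.4 Ω
|Z| = √(740.0² + 177.4²) = 761.0 Ω
∠Z = arctan(177.4/740.0) = 13.48°

13.48°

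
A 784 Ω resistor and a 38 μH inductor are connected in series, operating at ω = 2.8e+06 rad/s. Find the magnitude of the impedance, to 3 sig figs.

X_L = ωL = 106 Ω
Z = 784 + j106 Ω
|Z| = √(784² + 106²) = 791 Ω

791 Ω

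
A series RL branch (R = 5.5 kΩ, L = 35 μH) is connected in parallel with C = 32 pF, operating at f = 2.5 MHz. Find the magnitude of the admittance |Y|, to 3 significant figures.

517 μS

ω = 2πf = 1.571e+07 rad/s
X_L = ωL = 550 Ω
X_C = 1/(ωC) = 1990 Ω
Branch 1 (R+jX_L): Z₁ = 5500 + j550 Ω, |Z₁| = 5530 Ω
Branch 2 (−jX_C): Z₂ = −j1990 Ω
Parallel: Z = Z₁Z₂/(Z₁+Z₂), |Z| = 1930 Ω, ∠Z = -69.6°
|Y| = 1/|Z| = 517 μS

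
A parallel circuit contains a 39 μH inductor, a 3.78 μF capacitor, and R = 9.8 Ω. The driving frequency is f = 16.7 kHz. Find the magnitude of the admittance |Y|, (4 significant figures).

ω = 2πf = 104900 rad/s
X_L = ωL = 4.092 Ω
X_C = 1/(ωC) = 2.521 Ω
Parallel: admittances add. Y = 1/R + 1/(jωL) + jωC
Y = (0.1020 + j0.1523) S
|Y| = 0.1833 S → |Z| = 1/|Y| = 5.456 Ω, ∠Z = −∠Y = -56.17°

183.3 mS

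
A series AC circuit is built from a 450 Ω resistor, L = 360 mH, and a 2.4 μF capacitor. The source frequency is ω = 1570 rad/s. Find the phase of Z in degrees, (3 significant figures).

33.7°

X_L = ωL = 565 Ω
X_C = 1/(ωC) = 265 Ω
Net reactance X = X_L − X_C = 300 Ω
Z = 450 + j300 Ω
|Z| = √(450² + 300²) = 541 Ω
∠Z = arctan(300/450) = 33.7°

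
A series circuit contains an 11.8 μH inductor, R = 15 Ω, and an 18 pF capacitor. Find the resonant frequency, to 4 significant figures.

ω₀ = 1/√(LC) = 1/√(1.18e-05 × 1.8e-11) = 6.862e+07 rad/s
f₀ = ω₀/(2π) = 10.92 MHz

10.92 MHz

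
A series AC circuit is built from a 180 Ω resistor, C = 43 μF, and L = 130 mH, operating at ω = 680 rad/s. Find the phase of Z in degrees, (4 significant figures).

16.76°

X_L = ωL = 88.40 Ω
X_C = 1/(ωC) = 34.20 Ω
Net reactance X = X_L − X_C = 54.20 Ω
Z = 180.0 + j54.20 Ω
|Z| = √(180.0² + 54.20²) = 188.0 Ω
∠Z = arctan(54.20/180.0) = 16.76°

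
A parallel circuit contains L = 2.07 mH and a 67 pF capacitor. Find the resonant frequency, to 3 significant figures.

427 kHz

ω₀ = 1/√(LC) = 1/√(0.00207 × 6.7e-11) = 2.685e+06 rad/s
f₀ = ω₀/(2π) = 427 kHz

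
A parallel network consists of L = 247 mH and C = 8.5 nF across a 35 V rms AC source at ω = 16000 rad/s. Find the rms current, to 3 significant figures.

4.10 mA

X_L = ωL = 3950 Ω
X_C = 1/(ωC) = 7350 Ω
Parallel: admittances add. Y = 1/(jωL) + jωC
Y = (0 − j0.000117) S
|Y| = 0.000117 S → |Z| = 1/|Y| = 8540 Ω, ∠Z = −∠Y = 90.0°
I = V/|Z| = 35/8540 = 4.10 mA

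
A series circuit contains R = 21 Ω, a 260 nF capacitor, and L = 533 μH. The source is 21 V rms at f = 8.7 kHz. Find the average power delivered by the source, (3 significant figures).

4.33 W

ω = 2πf = 54660 rad/s
X_L = ωL = 29.1 Ω
X_C = 1/(ωC) = 70.4 Ω
Net reactance X = X_L − X_C = -41.2 Ω
Z = 21.0 − j41.2 Ω
|Z| = √(21.0² + 41.2²) = 46.3 Ω
∠Z = arctan(-41.2/21.0) = -63.0°
I = V/|Z| = 454 mA
P = VI cos φ = 21 × 0.454 × cos(-63.0°) = 4.33 W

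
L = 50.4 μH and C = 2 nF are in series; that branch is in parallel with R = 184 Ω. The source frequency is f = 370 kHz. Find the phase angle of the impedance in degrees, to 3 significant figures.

-62.0°

ω = 2πf = 2.325e+06 rad/s
X_L = ωL = 117 Ω
X_C = 1/(ωC) = 215 Ω
Branch 1: Z₁ = R = 184 Ω
Branch 2 (series LC): Z₂ = j(X_L − X_C) = −j97.9 Ω
Parallel: Z = Z₁Z₂/(Z₁+Z₂), |Z| = 86.4 Ω, ∠Z = -62.0°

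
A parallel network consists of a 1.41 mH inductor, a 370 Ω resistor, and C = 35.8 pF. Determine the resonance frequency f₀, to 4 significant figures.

708.4 kHz

ω₀ = 1/√(LC) = 1/√(0.00141 × 3.58e-11) = 4.451e+06 rad/s
f₀ = ω₀/(2π) = 708.4 kHz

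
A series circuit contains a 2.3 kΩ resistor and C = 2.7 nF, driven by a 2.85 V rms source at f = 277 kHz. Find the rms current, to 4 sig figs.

ω = 2πf = 1.74e+06 rad/s
X_C = 1/(ωC) = 212.8 Ω
Z = 2300 − j212.8 Ω
|Z| = √(2300² + 212.8²) = 2310 Ω
I = V/|Z| = 2.85/2310 = 1.234 mA

1.234 mA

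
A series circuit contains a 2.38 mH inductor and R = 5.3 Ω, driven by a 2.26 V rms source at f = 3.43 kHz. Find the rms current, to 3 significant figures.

ω = 2πf = 21550 rad/s
X_L = ωL = 51.3 Ω
Z = 5.30 + j51.3 Ω
|Z| = √(5.30² + 51.3²) = 51.6 Ω
I = V/|Z| = 2.26/51.6 = 43.8 mA

43.8 mA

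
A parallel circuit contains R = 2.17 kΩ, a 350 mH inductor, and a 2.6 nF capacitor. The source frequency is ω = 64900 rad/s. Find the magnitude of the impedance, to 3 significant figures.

X_L = ωL = 22700 Ω
X_C = 1/(ωC) = 5930 Ω
Parallel: admittances add. Y = 1/R + 1/(jωL) + jωC
Y = (0.000461 + j0.000125) S
|Y| = 0.000477 S → |Z| = 1/|Y| = 2090 Ω, ∠Z = −∠Y = -15.1°

2090 Ω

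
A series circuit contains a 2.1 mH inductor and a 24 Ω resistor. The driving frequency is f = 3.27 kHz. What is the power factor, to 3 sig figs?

0.486

ω = 2πf = 20550 rad/s
X_L = ωL = 43.1 Ω
Z = 24.0 + j43.1 Ω
|Z| = √(24.0² + 43.1²) = 49.4 Ω
∠Z = arctan(43.1/24.0) = 60.9°
cos φ = cos(60.9°) = 0.486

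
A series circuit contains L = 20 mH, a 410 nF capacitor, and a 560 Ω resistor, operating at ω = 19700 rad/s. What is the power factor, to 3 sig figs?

X_L = ωL = 394 Ω
X_C = 1/(ωC) = 124 Ω
Net reactance X = X_L − X_C = 270 Ω
Z = 560 + j270 Ω
|Z| = √(560² + 270²) = 622 Ω
∠Z = arctan(270/560) = 25.8°
cos φ = cos(25.8°) = 0.901

0.901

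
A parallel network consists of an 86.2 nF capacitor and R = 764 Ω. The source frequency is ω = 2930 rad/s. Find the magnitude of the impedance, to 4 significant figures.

X_C = 1/(ωC) = 3959 Ω
Parallel: admittances add. Y = 1/R + jωC
Y = (0.001309 + j0.0002526) S
|Y| = 0.001333 S → |Z| = 1/|Y| = 750.2 Ω, ∠Z = −∠Y = -10.92°

750.2 Ω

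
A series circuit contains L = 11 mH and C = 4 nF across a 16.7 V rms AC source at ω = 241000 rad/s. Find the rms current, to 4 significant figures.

10.35 mA

X_L = ωL = 2651 Ω
X_C = 1/(ωC) = 1037 Ω
Net reactance X = X_L − X_C = 1614 Ω
Z = j1614 Ω
|Z| = √(0² + 1614²) = 1614 Ω
I = V/|Z| = 16.7/1614 = 10.35 mA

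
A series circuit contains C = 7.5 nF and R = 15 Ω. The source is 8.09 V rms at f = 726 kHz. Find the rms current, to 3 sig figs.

ω = 2πf = 4.562e+06 rad/s
X_C = 1/(ωC) = 29.2 Ω
Z = 15.0 − j29.2 Ω
|Z| = √(15.0² + 29.2²) = 32.9 Ω
I = V/|Z| = 8.09/32.9 = 246 mA

246 mA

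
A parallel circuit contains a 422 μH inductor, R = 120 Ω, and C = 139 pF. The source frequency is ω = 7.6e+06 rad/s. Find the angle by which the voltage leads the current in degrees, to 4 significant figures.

-5.106°

X_L = ωL = 3207 Ω
X_C = 1/(ωC) = 946.6 Ω
Parallel: admittances add. Y = 1/R + 1/(jωL) + jωC
Y = (0.008333 + j0.0007446) S
|Y| = 0.008367 S → |Z| = 1/|Y| = 119.5 Ω, ∠Z = −∠Y = -5.106°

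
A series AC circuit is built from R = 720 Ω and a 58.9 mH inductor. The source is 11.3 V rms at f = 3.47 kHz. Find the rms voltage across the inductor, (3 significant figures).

ω = 2πf = 21800 rad/s
X_L = ωL = 1280 Ω
Z = 720 + j1280 Ω
|Z| = √(720² + 1280²) = 1470 Ω
I = V/|Z| = 7.68 mA
V_L = I·|Z_L| = 0.00768 × 1280 = 9.86 V

9.86 V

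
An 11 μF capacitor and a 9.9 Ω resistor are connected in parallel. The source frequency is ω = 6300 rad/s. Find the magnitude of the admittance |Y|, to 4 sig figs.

122.5 mS

X_C = 1/(ωC) = 14.43 Ω
Parallel: admittances add. Y = 1/R + jωC
Y = (0.1010 + j0.06930) S
|Y| = 0.1225 S → |Z| = 1/|Y| = 8.163 Ω, ∠Z = −∠Y = -34.45°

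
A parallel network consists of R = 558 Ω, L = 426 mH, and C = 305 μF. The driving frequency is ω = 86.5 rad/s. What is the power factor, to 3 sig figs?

X_L = ωL = 36.8 Ω
X_C = 1/(ωC) = 37.9 Ω
Parallel: admittances add. Y = 1/R + 1/(jωL) + jωC
Y = (0.00179 − j0.000755) S
|Y| = 0.00194 S → |Z| = 1/|Y| = 514 Ω, ∠Z = −∠Y = 22.9°
cos φ = cos(22.9°) = 0.922

0.922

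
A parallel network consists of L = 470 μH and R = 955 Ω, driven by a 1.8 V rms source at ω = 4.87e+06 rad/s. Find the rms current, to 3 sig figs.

2.04 mA

X_L = ωL = 2290 Ω
Parallel: admittances add. Y = 1/R + 1/(jωL)
Y = (0.00105 − j0.000437) S
|Y| = 0.00113 S → |Z| = 1/|Y| = 881 Ω, ∠Z = −∠Y = 22.6°
I = V/|Z| = 1.8/881 = 2.04 mA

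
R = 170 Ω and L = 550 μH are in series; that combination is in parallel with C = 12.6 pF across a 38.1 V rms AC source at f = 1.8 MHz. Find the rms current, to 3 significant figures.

ω = 2πf = 1.131e+07 rad/s
X_L = ωL = 6220 Ω
X_C = 1/(ωC) = 7020 Ω
Branch 1 (R+jX_L): Z₁ = 170 + j6220 Ω, |Z₁| = 6220 Ω
Branch 2 (−jX_C): Z₂ = −j7020 Ω
Parallel: Z = Z₁Z₂/(Z₁+Z₂), |Z| = 53600 Ω, ∠Z = 76.4°
I = V/|Z| = 38.1/53600 = 711 μA

711 μA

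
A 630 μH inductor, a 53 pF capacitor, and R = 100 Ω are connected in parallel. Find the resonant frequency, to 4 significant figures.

ω₀ = 1/√(LC) = 1/√(0.00063 × 5.3e-11) = 5.473e+06 rad/s
f₀ = ω₀/(2π) = 871.0 kHz

871.0 kHz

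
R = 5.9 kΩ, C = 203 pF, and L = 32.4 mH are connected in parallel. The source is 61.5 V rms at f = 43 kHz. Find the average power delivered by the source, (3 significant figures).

641 mW

ω = 2πf = 270200 rad/s
X_L = ωL = 8750 Ω
X_C = 1/(ωC) = 18200 Ω
Parallel: admittances add. Y = 1/R + 1/(jωL) + jωC
Y = (0.000169 − j5.94e-05) S
|Y| = 0.000180 S → |Z| = 1/|Y| = 5570 Ω, ∠Z = −∠Y = 19.3°
I = V/|Z| = 11.0 mA
P = VI cos φ = 61.5 × 0.0110 × cos(19.3°) = 641 mW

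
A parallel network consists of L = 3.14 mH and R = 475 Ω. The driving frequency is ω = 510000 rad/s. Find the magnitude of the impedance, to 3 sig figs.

X_L = ωL = 1600 Ω
Parallel: admittances add. Y = 1/R + 1/(jωL)
Y = (0.00211 − j0.000624) S
|Y| = 0.00220 S → |Z| = 1/|Y| = 455 Ω, ∠Z = −∠Y = 16.5°

455 Ω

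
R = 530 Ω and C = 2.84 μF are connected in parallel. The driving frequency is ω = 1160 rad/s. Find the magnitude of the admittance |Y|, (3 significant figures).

X_C = 1/(ωC) = 304 Ω
Parallel: admittances add. Y = 1/R + jωC
Y = (0.00189 + j0.00329) S
|Y| = 0.00380 S → |Z| = 1/|Y| = 263 Ω, ∠Z = −∠Y = -60.2°

3.80 mS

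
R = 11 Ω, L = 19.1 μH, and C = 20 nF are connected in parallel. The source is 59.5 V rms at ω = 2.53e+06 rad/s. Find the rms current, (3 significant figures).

5.69 A

X_L = ωL = 48.3 Ω
X_C = 1/(ωC) = 19.8 Ω
Parallel: admittances add. Y = 1/R + 1/(jωL) + jωC
Y = (0.0909 + j0.0299) S
|Y| = 0.0957 S → |Z| = 1/|Y| = 10.4 Ω, ∠Z = −∠Y = -18.2°
I = V/|Z| = 59.5/10.4 = 5.69 A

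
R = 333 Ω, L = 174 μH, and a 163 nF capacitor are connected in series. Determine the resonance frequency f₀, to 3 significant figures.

ω₀ = 1/√(LC) = 1/√(0.000174 × 1.63e-07) = 187800 rad/s
f₀ = ω₀/(2π) = 29.9 kHz

29.9 kHz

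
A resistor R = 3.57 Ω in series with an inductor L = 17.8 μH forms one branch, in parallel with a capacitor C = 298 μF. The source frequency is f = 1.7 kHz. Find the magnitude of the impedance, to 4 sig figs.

0.3144 Ω

ω = 2πf = 10680 rad/s
X_L = ωL = 0.1901 Ω
X_C = 1/(ωC) = 0.3142 Ω
Branch 1 (R+jX_L): Z₁ = 3.570 + j0.1901 Ω, |Z₁| = 3.575 Ω
Branch 2 (−jX_C): Z₂ = −j0.3142 Ω
Parallel: Z = Z₁Z₂/(Z₁+Z₂), |Z| = 0.3144 Ω, ∠Z = -84.96°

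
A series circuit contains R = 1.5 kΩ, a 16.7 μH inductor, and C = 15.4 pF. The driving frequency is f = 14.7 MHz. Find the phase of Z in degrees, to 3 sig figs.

ω = 2πf = 9.236e+07 rad/s
X_L = ωL = 1540 Ω
X_C = 1/(ωC) = 703 Ω
Net reactance X = X_L − X_C = 839 Ω
Z = 1500 + j839 Ω
|Z| = √(1500² + 839²) = 1720 Ω
∠Z = arctan(839/1500) = 29.2°

29.2°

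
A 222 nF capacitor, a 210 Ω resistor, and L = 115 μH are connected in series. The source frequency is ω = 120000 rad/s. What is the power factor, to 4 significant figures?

0.9937

X_L = ωL = 13.80 Ω
X_C = 1/(ωC) = 37.54 Ω
Net reactance X = X_L − X_C = -23.74 Ω
Z = 210.0 − j23.74 Ω
|Z| = √(210.0² + 23.74²) = 211.3 Ω
∠Z = arctan(-23.74/210.0) = -6.449°
cos φ = cos(-6.449°) = 0.9937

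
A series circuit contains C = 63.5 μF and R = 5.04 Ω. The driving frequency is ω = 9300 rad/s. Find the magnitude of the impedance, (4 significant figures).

5.317 Ω

X_C = 1/(ωC) = 1.693 Ω
Z = 5.040 − j1.693 Ω
|Z| = √(5.040² + 1.693²) = 5.317 Ω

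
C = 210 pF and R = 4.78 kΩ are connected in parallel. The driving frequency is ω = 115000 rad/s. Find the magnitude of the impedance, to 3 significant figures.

X_C = 1/(ωC) = 41400 Ω
Parallel: admittances add. Y = 1/R + jωC
Y = (0.000209 + j2.42e-05) S
|Y| = 0.000211 S → |Z| = 1/|Y| = 4750 Ω, ∠Z = −∠Y = -6.58°

4750 Ω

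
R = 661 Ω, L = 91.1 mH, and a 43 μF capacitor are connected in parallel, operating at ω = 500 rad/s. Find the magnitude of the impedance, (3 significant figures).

X_L = ωL = 45.5 Ω
X_C = 1/(ωC) = 46.5 Ω
Parallel: admittances add. Y = 1/R + 1/(jωL) + jωC
Y = (0.00151 − j0.000454) S
|Y| = 0.00158 S → |Z| = 1/|Y| = 633 Ω, ∠Z = −∠Y = 16.7°

633 Ω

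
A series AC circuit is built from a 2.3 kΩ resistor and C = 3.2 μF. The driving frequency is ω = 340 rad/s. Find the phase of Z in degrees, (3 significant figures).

X_C = 1/(ωC) = 919 Ω
Z = 2300 − j919 Ω
|Z| = √(2300² + 919²) = 2480 Ω
∠Z = arctan(-919/2300) = -21.8°

-21.8°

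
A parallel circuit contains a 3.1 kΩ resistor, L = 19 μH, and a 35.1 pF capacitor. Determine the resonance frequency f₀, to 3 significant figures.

6.16 MHz

ω₀ = 1/√(LC) = 1/√(1.9e-05 × 3.51e-11) = 3.872e+07 rad/s
f₀ = ω₀/(2π) = 6.16 MHz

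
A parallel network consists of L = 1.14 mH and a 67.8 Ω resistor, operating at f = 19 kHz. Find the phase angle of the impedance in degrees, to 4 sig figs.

26.48°

ω = 2πf = 119400 rad/s
X_L = ωL = 136.1 Ω
Parallel: admittances add. Y = 1/R + 1/(jωL)
Y = (0.01475 − j0.007348) S
|Y| = 0.01648 S → |Z| = 1/|Y| = 60.69 Ω, ∠Z = −∠Y = 26.48°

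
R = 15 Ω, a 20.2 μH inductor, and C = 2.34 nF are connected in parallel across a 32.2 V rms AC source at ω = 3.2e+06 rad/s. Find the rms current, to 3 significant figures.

X_L = ωL = 64.6 Ω
X_C = 1/(ωC) = 134 Ω
Parallel: admittances add. Y = 1/R + 1/(jωL) + jωC
Y = (0.0667 − j0.00798) S
|Y| = 0.0671 S → |Z| = 1/|Y| = 14.9 Ω, ∠Z = −∠Y = 6.83°
I = V/|Z| = 32.2/14.9 = 2.16 A

2.16 A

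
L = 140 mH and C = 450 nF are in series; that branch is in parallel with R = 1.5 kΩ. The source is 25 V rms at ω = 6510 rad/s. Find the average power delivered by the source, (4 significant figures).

416.7 mW

X_L = ωL = 911.4 Ω
X_C = 1/(ωC) = 341.4 Ω
Branch 1: Z₁ = R = 1500 Ω
Branch 2 (series LC): Z₂ = j(X_L − X_C) = j570.0 Ω
Parallel: Z = Z₁Z₂/(Z₁+Z₂), |Z| = 532.9 Ω, ∠Z = 69.19°
I = V/|Z| = 46.92 mA
P = VI cos φ = 25 × 0.04692 × cos(69.19°) = 416.7 mW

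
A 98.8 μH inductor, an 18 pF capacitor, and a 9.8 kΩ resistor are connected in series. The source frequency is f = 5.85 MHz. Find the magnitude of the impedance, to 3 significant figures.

ω = 2πf = 3.676e+07 rad/s
X_L = ωL = 3630 Ω
X_C = 1/(ωC) = 1510 Ω
Net reactance X = X_L − X_C = 2120 Ω
Z = 9800 + j2120 Ω
|Z| = √(9800² + 2120²) = 10000 Ω

10000 Ω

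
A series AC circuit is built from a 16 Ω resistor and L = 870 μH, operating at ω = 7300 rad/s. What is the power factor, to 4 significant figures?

0.9295

X_L = ωL = 6.351 Ω
Z = 16.00 + j6.351 Ω
|Z| = √(16.00² + 6.351²) = 17.21 Ω
∠Z = arctan(6.351/16.00) = 21.65°
cos φ = cos(21.65°) = 0.9295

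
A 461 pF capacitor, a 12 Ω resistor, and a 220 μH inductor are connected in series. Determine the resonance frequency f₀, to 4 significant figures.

ω₀ = 1/√(LC) = 1/√(0.00022 × 4.61e-10) = 3.14e+06 rad/s
f₀ = ω₀/(2π) = 499.8 kHz

499.8 kHz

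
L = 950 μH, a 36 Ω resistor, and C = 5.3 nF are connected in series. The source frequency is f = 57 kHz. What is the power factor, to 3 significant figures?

ω = 2πf = 358100 rad/s
X_L = ωL = 340 Ω
X_C = 1/(ωC) = 527 Ω
Net reactance X = X_L − X_C = -187 Ω
Z = 36.0 − j187 Ω
|Z| = √(36.0² + 187²) = 190 Ω
∠Z = arctan(-187/36.0) = -79.1°
cos φ = cos(-79.1°) = 0.189

0.189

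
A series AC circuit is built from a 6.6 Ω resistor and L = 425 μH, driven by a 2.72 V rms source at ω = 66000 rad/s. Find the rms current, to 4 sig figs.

X_L = ωL = 28.05 Ω
Z = 6.600 + j28.05 Ω
|Z| = √(6.600² + 28.05²) = 28.82 Ω
I = V/|Z| = 2.72/28.82 = 94.39 mA

94.39 mA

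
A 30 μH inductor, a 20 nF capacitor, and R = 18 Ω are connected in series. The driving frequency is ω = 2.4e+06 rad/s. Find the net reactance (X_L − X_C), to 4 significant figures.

51.17 Ω

X_L = ωL = 72.00 Ω
X_C = 1/(ωC) = 20.83 Ω
X = 72.00 − 20.83 = 51.17 Ω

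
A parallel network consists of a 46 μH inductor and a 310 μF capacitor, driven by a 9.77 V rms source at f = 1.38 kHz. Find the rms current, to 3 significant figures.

ω = 2πf = 8671 rad/s
X_L = ωL = 0.399 Ω
X_C = 1/(ωC) = 0.372 Ω
Parallel: admittances add. Y = 1/(jωL) + jωC
Y = (0 + j0.181) S
|Y| = 0.181 S → |Z| = 1/|Y| = 5.53 Ω, ∠Z = −∠Y = -90.0°
I = V/|Z| = 9.77/5.53 = 1.77 A

1.77 A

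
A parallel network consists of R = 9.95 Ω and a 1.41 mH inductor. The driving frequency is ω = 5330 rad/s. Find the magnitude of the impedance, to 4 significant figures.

5.997 Ω

X_L = ωL = 7.515 Ω
Parallel: admittances add. Y = 1/R + 1/(jωL)
Y = (0.1005 − j0.1331) S
|Y| = 0.1668 S → |Z| = 1/|Y| = 5.997 Ω, ∠Z = −∠Y = 52.94°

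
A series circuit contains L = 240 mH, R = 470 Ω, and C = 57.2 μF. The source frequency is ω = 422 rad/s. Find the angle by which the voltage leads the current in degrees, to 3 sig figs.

7.26°

X_L = ωL = 101 Ω
X_C = 1/(ωC) = 41.4 Ω
Net reactance X = X_L − X_C = 59.9 Ω
Z = 470 + j59.9 Ω
|Z| = √(470² + 59.9²) = 474 Ω
∠Z = arctan(59.9/470) = 7.26°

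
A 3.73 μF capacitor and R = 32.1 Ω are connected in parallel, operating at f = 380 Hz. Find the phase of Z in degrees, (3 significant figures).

ω = 2πf = 2388 rad/s
X_C = 1/(ωC) = 112 Ω
Parallel: admittances add. Y = 1/R + jωC
Y = (0.0312 + j0.00891) S
|Y| = 0.0324 S → |Z| = 1/|Y| = 30.9 Ω, ∠Z = −∠Y = -16.0°

-16.0°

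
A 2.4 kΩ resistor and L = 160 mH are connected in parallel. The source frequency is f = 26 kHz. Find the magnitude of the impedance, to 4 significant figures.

ω = 2πf = 163400 rad/s
X_L = ωL = 26140 Ω
Parallel: admittances add. Y = 1/R + 1/(jωL)
Y = (0.0004167 − j3.826e-05) S
|Y| = 0.0004184 S → |Z| = 1/|Y| = 2390 Ω, ∠Z = −∠Y = 5.246°

2390 Ω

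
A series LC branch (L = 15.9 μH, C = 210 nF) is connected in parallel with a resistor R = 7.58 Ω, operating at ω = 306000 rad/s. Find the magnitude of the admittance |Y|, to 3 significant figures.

162 mS

X_L = ωL = 4.87 Ω
X_C = 1/(ωC) = 15.6 Ω
Branch 1: Z₁ = R = 7.58 Ω
Branch 2 (series LC): Z₂ = j(X_L − X_C) = −j10.7 Ω
Parallel: Z = Z₁Z₂/(Z₁+Z₂), |Z| = 6.18 Ω, ∠Z = -35.3°
|Y| = 1/|Z| = 162 mS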